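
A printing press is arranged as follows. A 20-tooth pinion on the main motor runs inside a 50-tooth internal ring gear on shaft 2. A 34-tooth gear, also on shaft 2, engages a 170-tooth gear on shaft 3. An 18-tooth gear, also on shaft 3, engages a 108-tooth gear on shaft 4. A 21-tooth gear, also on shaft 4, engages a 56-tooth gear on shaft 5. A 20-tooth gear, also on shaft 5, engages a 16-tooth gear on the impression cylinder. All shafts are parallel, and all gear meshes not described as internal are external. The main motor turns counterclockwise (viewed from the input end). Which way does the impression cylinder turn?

counterclockwise

the main motor → shaft 2: internal mesh, same direction → CCW.
shaft 2 → shaft 3: external mesh, 1 reversal → CW.
shaft 3 → shaft 4: external mesh, 1 reversal → CCW.
shaft 4 → shaft 5: external mesh, 1 reversal → CW.
shaft 5 → the impression cylinder: external mesh, 1 reversal → CCW.
4 reversals in total — an even number — so the impression cylinder turns the same way as the main motor.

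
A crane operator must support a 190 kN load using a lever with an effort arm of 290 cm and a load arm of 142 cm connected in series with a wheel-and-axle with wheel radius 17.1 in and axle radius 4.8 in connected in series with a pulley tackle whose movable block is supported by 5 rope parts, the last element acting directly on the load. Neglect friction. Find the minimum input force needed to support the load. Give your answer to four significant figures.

5.223 kN

Lever MA = effort arm / load arm = 290/142 = 2.0423.
Wheel-and-axle MA = R/r = 17.1/4.8 = 3.5625.
Block-and-tackle MA = number of supporting rope parts = 5.
Combined ideal MA = 2.0423 × 3.5625 × 5 = 36.378.
Effort = load / MA = 190 / 36.378 = 5.223 kN.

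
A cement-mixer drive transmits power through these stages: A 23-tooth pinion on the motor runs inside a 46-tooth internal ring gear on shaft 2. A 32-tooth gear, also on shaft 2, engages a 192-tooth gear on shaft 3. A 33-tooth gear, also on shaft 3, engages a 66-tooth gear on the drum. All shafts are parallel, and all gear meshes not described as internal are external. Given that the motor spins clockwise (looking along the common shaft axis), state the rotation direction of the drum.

clockwise

the motor → shaft 2: internal mesh, same direction → CW.
shaft 2 → shaft 3: external mesh, 1 reversal → CCW.
shaft 3 → the drum: external mesh, 1 reversal → CW.
2 reversals in total — an even number — so the drum turns the same way as the motor.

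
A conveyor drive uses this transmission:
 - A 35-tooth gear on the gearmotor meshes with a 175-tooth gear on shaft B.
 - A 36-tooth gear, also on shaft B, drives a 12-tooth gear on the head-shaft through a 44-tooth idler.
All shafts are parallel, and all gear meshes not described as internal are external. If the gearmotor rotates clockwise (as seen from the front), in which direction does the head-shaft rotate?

the gearmotor → shaft B: external mesh, 1 reversal → CCW.
shaft B → the head-shaft: driver → idler → driven is 2 external meshes, 2 reversals → CCW.
3 reversals in total — an odd number — so the head-shaft turns opposite to the gearmotor.

anticlockwise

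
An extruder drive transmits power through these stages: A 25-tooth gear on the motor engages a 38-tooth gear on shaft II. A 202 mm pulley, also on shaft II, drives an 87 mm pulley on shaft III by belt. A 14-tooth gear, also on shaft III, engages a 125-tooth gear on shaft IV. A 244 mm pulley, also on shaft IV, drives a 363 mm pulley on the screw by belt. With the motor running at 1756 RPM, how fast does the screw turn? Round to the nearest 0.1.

Gear mesh: ratio = 38/25 = 1.52, so shaft II turns at 1756 / 1.52 = 1155.3 RPM.
Belt: ratio = 87/202 = 0.43069, so shaft III turns at 1155.3 / 0.43069 = 2682.3 RPM.
Gear mesh: ratio = 125/14 = 8.9286, so shaft IV turns at 2682.3 / 8.9286 = 300.42 RPM.
Belt: ratio = 363/244 = 1.4877, so the screw turns at 300.42 / 1.4877 = 201.94 RPM.

201.9 RPM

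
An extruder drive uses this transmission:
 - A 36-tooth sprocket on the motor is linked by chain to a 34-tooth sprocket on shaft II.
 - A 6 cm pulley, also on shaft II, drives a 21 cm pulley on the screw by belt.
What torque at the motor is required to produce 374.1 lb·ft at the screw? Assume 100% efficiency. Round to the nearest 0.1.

113.2 lb·ft

Overall ratio R = 0.94444 × 3.5 = 3.3056.
Input torque = output torque / R = 374.1 / 3.3056 = 113.17 lb·ft.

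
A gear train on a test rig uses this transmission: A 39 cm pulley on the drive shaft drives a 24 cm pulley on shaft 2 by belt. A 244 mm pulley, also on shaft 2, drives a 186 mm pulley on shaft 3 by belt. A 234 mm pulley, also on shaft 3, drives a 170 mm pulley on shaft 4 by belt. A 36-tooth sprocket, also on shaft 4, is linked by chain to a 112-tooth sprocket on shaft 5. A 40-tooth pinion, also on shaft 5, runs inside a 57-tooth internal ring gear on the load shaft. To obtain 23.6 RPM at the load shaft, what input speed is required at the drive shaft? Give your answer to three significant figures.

Overall ratio R = 0.61538 × 0.7623 × 0.7265 × 3.1111 × 1.425 = 1.5109.
Required input speed = output speed × R = 23.6 × 1.5109 = 35.657 RPM.

35.7 RPM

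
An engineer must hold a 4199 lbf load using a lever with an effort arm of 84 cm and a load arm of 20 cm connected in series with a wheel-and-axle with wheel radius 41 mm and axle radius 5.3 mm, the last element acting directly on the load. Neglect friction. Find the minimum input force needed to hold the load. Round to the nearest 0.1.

Lever MA = effort arm / load arm = 84/20 = 4.2.
Wheel-and-axle MA = R/r = 41/5.3 = 7.7358.
Combined ideal MA = 4.2 × 7.7358 = 32.491.
Effort = load / MA = 4199 / 32.491 = 129.24 lbf.

129.2 lbf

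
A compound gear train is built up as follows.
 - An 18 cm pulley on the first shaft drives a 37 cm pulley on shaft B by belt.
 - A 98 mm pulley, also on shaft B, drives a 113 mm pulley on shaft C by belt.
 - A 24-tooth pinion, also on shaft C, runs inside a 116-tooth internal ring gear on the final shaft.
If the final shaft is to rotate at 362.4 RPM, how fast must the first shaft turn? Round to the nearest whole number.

4152 RPM

Overall ratio R = 2.0556 × 1.1531 × 4.8333 = 11.456.
Required input speed = output speed × R = 362.4 × 11.456 = 4151.6 RPM.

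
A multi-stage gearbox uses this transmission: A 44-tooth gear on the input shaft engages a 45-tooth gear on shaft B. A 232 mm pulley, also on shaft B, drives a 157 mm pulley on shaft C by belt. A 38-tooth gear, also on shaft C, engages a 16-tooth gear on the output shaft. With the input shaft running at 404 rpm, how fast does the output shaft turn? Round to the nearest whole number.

1386 rpm

gear mesh 45/44 = 1.0227 → 404/1.0227 = 395.02 rpm
belt 157/232 = 0.67672 → 395.02/0.67672 = 583.73 rpm
gear mesh 16/38 = 0.42105 → 583.73/0.42105 = 1386.4 rpm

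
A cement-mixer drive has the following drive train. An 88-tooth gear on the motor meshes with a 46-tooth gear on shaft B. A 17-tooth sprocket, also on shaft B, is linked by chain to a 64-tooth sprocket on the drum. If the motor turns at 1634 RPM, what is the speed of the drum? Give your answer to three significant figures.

the motor → shaft B (gear mesh, 46/88): 1634 ÷ 0.52273 = 3125.9 RPM
shaft B → the drum (chain, 64/17): 3125.9 ÷ 3.7647 = 830.32 RPM

830 RPM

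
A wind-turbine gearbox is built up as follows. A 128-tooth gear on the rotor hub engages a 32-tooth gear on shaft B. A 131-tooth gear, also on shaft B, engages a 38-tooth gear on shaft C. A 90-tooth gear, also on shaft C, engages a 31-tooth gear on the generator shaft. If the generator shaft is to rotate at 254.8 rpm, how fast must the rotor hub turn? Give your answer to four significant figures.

6.365 rpm

Overall ratio R = 0.25 × 0.29008 × 0.34444 = 0.024979.
Required input speed = output speed × R = 254.8 × 0.024979 = 6.3646 rpm.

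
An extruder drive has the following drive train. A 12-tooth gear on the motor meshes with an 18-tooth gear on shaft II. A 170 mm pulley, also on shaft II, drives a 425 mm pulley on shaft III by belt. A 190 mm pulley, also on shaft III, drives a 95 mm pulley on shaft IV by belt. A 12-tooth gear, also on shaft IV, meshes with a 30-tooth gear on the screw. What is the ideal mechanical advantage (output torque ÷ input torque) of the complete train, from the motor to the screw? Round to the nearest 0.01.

4.69

Each stage contributes driven/driver: gear mesh 18/12 = 1.5, belt 425/170 = 2.5, belt 95/190 = 0.5, gear mesh 30/12 = 2.5.
Overall: 1.5 × 2.5 × 0.5 × 2.5 = 4.6875.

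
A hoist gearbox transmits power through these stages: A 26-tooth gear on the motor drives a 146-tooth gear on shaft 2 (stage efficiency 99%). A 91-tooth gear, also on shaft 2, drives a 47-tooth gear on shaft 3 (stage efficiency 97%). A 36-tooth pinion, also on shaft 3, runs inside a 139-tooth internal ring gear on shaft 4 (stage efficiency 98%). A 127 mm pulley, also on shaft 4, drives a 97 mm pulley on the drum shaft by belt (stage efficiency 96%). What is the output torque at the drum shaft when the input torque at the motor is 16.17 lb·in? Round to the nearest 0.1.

124.9 lb·in

Gear mesh: ratio = 146/26 = 5.6154; torque at shaft 2 = 16.17 × 5.6154 × 0.99 = 89.893 lb·in.
Gear mesh: ratio = 47/91 = 0.51648; torque at shaft 3 = 89.893 × 0.51648 × 0.97 = 45.035 lb·in.
Internal gear: ratio = 139/36 = 3.8611; torque at shaft 4 = 45.035 × 3.8611 × 0.98 = 170.41 lb·in.
Belt: ratio = 97/127 = 0.76378; torque at the drum shaft = 170.41 × 0.76378 × 0.96 = 124.95 lb·in.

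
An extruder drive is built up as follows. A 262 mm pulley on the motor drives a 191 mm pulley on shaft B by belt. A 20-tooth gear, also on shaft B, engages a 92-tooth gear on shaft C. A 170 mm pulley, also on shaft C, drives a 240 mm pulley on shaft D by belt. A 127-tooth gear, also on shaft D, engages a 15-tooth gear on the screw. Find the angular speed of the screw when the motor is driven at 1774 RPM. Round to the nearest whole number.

Belt: ratio = 191/262 = 0.72901, so shaft B turns at 1774 / 0.72901 = 2433.4 RPM.
Gear mesh: ratio = 92/20 = 4.6, so shaft C turns at 2433.4 / 4.6 = 529.01 RPM.
Belt: ratio = 240/170 = 1.4118, so shaft D turns at 529.01 / 1.4118 = 374.72 RPM.
Gear mesh: ratio = 15/127 = 0.11811, so the screw turns at 374.72 / 0.11811 = 3172.6 RPM.

3173 RPM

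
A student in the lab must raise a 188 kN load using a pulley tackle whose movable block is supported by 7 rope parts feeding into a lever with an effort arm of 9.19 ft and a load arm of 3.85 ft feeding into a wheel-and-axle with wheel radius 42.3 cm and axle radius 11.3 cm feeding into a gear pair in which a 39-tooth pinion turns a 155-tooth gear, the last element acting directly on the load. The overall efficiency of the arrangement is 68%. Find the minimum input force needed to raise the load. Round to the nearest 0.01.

1.11 kN

Block-and-tackle MA = number of supporting rope parts = 7.
Lever MA = effort arm / load arm = 9.19/3.85 = 2.387.
Wheel-and-axle MA = R/r = 42.3/11.3 = 3.7434.
Gear pair MA = 155/39 = 3.9744.
Combined ideal MA = 7 × 2.387 × 3.7434 × 3.9744 = 248.59.
Actual MA = 248.59 × 0.68 = 169.04.
Effort = load / actual MA = 188 / 169.04 = 1.1122 kN.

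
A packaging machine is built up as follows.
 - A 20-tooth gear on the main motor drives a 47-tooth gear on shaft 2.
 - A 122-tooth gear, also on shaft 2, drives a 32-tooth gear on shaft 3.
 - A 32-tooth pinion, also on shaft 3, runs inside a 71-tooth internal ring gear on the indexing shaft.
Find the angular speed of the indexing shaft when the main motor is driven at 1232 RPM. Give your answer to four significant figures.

900.8 RPM

Gear mesh: ratio = 47/20 = 2.35, so shaft 2 turns at 1232 / 2.35 = 524.26 RPM.
Gear mesh: ratio = 32/122 = 0.2623, so shaft 3 turns at 524.26 / 0.2623 = 1998.7 RPM.
Internal gear: ratio = 71/32 = 2.2188, so the indexing shaft turns at 1998.7 / 2.2188 = 900.83 RPM.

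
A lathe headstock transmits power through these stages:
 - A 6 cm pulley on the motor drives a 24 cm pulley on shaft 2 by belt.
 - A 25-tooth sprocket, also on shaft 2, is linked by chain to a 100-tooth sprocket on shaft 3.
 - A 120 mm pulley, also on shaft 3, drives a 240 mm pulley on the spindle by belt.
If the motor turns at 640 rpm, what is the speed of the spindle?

Belt: ratio = 24/6 = 4, so shaft 2 turns at 640 / 4 = 160 rpm.
Chain: ratio = 100/25 = 4, so shaft 3 turns at 160 / 4 = 40 rpm.
Belt: ratio = 240/120 = 2, so the spindle turns at 40 / 2 = 20 rpm.

20 rpm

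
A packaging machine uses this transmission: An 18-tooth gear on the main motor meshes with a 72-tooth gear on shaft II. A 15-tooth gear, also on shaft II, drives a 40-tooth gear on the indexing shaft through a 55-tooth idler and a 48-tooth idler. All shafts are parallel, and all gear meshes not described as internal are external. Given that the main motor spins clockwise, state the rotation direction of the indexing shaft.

the main motor → shaft II: external mesh, 1 reversal → CCW.
shaft II → the indexing shaft: driver → idler → idler → driven is 3 external meshes, 3 reversals → CW.
4 reversals in total — an even number — so the indexing shaft turns the same way as the main motor.

clockwise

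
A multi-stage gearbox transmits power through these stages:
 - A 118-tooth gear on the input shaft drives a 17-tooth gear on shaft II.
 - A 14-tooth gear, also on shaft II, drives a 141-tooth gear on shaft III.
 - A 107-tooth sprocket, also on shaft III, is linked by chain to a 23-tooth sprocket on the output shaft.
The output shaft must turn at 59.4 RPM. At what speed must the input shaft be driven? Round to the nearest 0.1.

18.5 RPM

Overall ratio R = 0.14407 × 10.071 × 0.21495 = 0.31189.
Required input speed = output speed × R = 59.4 × 0.31189 = 18.526 RPM.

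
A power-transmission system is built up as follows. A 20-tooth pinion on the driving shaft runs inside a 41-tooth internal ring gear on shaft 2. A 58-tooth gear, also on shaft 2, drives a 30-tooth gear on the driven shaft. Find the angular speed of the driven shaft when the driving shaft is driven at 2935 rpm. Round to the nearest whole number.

2768 rpm

internal gear 41/20 = 2.05 → 2935/2.05 = 1431.7 rpm
gear mesh 30/58 = 0.51724 → 1431.7/0.51724 = 2768 rpm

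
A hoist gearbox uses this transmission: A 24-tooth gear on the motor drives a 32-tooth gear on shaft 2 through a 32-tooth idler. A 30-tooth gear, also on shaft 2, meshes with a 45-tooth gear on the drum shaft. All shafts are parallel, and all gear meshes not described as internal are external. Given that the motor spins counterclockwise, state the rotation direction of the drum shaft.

clockwise

the motor → shaft 2: driver → idler → driven is 2 external meshes, 2 reversals → CCW.
shaft 2 → the drum shaft: external mesh, 1 reversal → CW.
3 reversals in total — an odd number — so the drum shaft turns opposite to the motor.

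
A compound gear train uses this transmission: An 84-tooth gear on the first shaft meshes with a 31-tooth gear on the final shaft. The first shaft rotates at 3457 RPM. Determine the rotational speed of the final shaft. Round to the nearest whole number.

9367 RPM

gear mesh 31/84 = 0.36905 → 3457/0.36905 = 9367.4 RPM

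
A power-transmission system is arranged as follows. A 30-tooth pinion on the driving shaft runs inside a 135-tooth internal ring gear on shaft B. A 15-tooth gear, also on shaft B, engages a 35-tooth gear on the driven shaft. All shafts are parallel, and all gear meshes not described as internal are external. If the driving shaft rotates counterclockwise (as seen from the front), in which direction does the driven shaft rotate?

clockwise

the driving shaft → shaft B: internal mesh, same direction → CCW.
shaft B → the driven shaft: external mesh, 1 reversal → CW.
1 reversal in total — an odd number — so the driven shaft turns opposite to the driving shaft.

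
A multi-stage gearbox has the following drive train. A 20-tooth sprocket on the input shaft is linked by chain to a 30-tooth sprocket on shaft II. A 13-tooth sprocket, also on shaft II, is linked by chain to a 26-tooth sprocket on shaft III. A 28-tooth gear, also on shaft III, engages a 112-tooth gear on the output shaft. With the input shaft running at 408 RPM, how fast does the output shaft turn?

chain 30/20 = 1.5 → 408/1.5 = 272 RPM
chain 26/13 = 2 → 272/2 = 136 RPM
gear mesh 112/28 = 4 → 136/4 = 34 RPM

34 RPM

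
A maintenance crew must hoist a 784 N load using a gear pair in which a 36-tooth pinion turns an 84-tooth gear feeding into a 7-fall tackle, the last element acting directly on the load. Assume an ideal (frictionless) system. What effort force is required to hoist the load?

Gear pair MA = 84/36 = 2.3333.
Block-and-tackle MA = number of supporting rope parts = 7.
Combined ideal MA = 2.3333 × 7 = 16.333.
Effort = load / MA = 784 / 16.333 = 48 N.

48 N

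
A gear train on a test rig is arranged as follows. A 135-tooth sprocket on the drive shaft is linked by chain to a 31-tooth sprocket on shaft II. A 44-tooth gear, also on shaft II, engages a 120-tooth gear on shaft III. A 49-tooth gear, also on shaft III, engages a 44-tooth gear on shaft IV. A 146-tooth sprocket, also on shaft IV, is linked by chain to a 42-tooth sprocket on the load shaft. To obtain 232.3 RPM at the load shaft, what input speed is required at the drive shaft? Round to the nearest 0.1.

37.6 RPM

Overall ratio R = 0.22963 × 2.7273 × 0.89796 × 0.28767 = 0.16177.
Required input speed = output speed × R = 232.3 × 0.16177 = 37.58 RPM.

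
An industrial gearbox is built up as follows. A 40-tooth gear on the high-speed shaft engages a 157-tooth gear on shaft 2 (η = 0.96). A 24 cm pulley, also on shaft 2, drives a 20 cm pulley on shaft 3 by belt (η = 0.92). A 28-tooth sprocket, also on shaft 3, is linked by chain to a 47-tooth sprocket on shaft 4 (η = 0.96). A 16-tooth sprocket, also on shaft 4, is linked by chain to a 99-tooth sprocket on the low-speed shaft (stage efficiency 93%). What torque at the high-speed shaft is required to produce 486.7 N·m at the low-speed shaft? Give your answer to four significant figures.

18.17 N·m

Overall ratio R = 3.925 × 0.83333 × 1.6786 × 6.1875 = 33.971; overall efficiency η = 0.96 × 0.92 × 0.96 × 0.93 = 0.7885.
Input torque = output torque / (R × η) = 486.7 / (33.971 × 0.7885) = 18.169 N·m.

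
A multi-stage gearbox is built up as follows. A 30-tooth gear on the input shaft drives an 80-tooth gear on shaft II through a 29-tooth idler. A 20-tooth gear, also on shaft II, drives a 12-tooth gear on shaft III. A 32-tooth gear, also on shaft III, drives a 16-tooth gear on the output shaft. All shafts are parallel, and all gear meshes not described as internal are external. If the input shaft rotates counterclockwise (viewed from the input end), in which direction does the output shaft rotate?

counterclockwise

the input shaft → shaft II: driver → idler → driven is 2 external meshes, 2 reversals → CCW.
shaft II → shaft III: external mesh, 1 reversal → CW.
shaft III → the output shaft: external mesh, 1 reversal → CCW.
4 reversals in total — an even number — so the output shaft turns the same way as the input shaft.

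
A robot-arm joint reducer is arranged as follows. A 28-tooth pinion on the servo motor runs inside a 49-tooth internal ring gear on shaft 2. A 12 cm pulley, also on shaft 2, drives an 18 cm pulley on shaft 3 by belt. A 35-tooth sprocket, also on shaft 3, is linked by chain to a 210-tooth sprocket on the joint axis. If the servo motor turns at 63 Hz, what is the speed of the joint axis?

the servo motor → shaft 2 (internal gear, 49/28): 63 ÷ 1.75 = 36 Hz
shaft 2 → shaft 3 (belt, 18/12): 36 ÷ 1.5 = 24 Hz
shaft 3 → the joint axis (chain, 210/35): 24 ÷ 6 = 4 Hz

4 Hz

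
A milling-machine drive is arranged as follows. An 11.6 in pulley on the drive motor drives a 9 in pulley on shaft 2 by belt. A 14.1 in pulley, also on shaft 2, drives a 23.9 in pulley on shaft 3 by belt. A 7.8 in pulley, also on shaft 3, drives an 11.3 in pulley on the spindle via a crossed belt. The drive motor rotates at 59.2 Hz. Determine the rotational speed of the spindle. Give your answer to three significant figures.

Belt: ratio = 9/11.6 = 0.77586, so shaft 2 turns at 59.2 / 0.77586 = 76.302 Hz.
Belt: ratio = 23.9/14.1 = 1.695, so shaft 3 turns at 76.302 / 1.695 = 45.015 Hz.
Belt: ratio = 11.3/7.8 = 1.4487, so the spindle turns at 45.015 / 1.4487 = 31.072 Hz.

31.1 Hz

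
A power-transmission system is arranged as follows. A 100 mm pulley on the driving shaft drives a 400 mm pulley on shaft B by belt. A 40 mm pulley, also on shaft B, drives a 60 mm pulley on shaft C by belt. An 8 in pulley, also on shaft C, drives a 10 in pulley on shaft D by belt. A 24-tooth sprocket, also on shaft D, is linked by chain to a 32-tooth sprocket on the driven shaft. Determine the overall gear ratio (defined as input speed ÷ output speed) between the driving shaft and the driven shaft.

Each stage contributes driven/driver: belt 400/100 = 4, belt 60/40 = 1.5, belt 10/8 = 1.25, chain 32/24 = 1.3333.
Overall: 4 × 1.5 × 1.25 × 1.3333 = 10.

10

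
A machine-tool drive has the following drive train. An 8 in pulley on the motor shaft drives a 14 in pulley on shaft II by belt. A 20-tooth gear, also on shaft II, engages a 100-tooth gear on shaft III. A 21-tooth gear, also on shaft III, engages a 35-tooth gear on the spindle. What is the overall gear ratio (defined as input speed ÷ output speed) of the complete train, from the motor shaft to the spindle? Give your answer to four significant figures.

14.58

Each stage contributes driven/driver: belt 14/8 = 1.75, gear mesh 100/20 = 5, gear mesh 35/21 = 1.6667.
Overall: 1.75 × 5 × 1.6667 = 14.583.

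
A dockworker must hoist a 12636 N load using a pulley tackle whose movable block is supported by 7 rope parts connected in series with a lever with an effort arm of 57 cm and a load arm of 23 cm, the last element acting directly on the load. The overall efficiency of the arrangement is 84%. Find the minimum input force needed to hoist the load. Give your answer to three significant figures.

867 N

Block-and-tackle MA = number of supporting rope parts = 7.
Lever MA = effort arm / load arm = 57/23 = 2.4783.
Combined ideal MA = 7 × 2.4783 = 17.348.
Actual MA = 17.348 × 0.84 = 14.572.
Effort = load / actual MA = 12636 / 14.572 = 867.13 N.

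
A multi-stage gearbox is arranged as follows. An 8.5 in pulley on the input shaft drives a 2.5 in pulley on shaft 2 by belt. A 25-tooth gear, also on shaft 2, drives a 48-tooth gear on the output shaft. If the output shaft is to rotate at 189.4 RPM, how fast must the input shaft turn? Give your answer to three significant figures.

Overall ratio R = 0.29412 × 1.92 = 0.56471.
Required input speed = output speed × R = 189.4 × 0.56471 = 106.96 RPM.

107 RPM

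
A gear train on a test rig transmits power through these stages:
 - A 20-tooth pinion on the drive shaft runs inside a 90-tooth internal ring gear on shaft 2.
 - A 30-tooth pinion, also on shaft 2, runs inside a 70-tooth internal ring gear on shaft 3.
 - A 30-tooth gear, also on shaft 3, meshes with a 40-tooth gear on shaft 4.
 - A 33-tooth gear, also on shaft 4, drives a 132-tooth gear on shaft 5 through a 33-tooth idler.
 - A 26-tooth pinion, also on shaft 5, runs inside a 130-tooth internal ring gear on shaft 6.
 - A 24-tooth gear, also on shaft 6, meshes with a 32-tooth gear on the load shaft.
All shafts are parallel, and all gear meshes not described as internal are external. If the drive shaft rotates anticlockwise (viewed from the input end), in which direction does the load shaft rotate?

anticlockwise

the drive shaft → shaft 2: internal mesh, same direction → CCW.
shaft 2 → shaft 3: internal mesh, same direction → CCW.
shaft 3 → shaft 4: external mesh, 1 reversal → CW.
shaft 4 → shaft 5: driver → idler → driven is 2 external meshes, 2 reversals → CW.
shaft 5 → shaft 6: internal mesh, same direction → CW.
shaft 6 → the load shaft: external mesh, 1 reversal → CCW.
4 reversals in total — an even number — so the load shaft turns the same way as the drive shaft.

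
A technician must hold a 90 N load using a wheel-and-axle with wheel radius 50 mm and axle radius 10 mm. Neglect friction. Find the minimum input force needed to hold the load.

18 N

Wheel-and-axle MA = R/r = 50/10 = 5.
Effort = load / MA = 90 / 5 = 18 N.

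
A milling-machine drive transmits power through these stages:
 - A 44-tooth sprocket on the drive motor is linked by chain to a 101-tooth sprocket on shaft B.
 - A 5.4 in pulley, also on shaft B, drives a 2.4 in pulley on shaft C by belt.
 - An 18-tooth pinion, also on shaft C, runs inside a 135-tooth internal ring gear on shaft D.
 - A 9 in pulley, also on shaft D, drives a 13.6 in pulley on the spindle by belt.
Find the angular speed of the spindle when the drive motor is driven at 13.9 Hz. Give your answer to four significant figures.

1.202 Hz

chain 101/44 = 2.2955 → 13.9/2.2955 = 6.0554 Hz
belt 2.4/5.4 = 0.44444 → 6.0554/0.44444 = 13.625 Hz
internal gear 135/18 = 7.5 → 13.625/7.5 = 1.8166 Hz
belt 13.6/9 = 1.5111 → 1.8166/1.5111 = 1.2022 Hz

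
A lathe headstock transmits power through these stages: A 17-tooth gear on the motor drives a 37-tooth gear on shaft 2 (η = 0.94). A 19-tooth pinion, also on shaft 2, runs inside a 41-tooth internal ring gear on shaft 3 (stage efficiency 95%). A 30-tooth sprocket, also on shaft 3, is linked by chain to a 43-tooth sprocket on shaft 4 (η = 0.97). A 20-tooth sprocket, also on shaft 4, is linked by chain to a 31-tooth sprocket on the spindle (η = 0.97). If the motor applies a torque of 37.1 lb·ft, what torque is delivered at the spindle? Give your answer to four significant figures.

After the gear mesh (37/17): 37.1 × 2.1765 × 0.94 = 75.902 lb·ft
After the internal gear (41/19): 75.902 × 2.1579 × 0.95 = 155.6 lb·ft
After the chain (43/30): 155.6 × 1.4333 × 0.97 = 216.34 lb·ft
After the chain (31/20): 216.34 × 1.55 × 0.97 = 325.26 lb·ft

325.3 lb·ft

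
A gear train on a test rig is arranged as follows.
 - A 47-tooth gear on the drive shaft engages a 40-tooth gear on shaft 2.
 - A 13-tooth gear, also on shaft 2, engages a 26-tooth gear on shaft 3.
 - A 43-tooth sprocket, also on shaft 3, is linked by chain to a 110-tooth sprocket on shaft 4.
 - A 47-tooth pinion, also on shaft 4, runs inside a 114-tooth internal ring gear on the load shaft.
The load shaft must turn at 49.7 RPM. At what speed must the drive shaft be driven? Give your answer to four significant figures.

524.9 RPM

Overall ratio R = 0.85106 × 2 × 2.5581 × 2.4255 = 10.561.
Required input speed = output speed × R = 49.7 × 10.561 = 524.9 RPM.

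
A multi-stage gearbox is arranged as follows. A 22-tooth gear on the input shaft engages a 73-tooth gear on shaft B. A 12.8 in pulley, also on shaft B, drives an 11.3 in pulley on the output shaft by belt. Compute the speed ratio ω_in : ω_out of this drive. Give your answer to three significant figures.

2.93

Each stage contributes driven/driver: gear mesh 73/22 = 3.3182, belt 11.3/12.8 = 0.88281.
Overall: 3.3182 × 0.88281 = 2.9293.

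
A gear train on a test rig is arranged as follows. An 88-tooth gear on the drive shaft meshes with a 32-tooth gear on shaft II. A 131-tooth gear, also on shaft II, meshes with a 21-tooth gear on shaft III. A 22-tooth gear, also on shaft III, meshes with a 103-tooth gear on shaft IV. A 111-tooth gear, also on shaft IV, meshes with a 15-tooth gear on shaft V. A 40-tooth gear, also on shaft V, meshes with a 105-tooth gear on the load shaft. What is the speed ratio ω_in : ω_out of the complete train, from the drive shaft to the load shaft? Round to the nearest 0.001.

0.097

Each stage contributes driven/driver: gear mesh 32/88 = 0.36364, gear mesh 21/131 = 0.16031, gear mesh 103/22 = 4.6818, gear mesh 15/111 = 0.13514, gear mesh 105/40 = 2.625.
Overall: 0.36364 × 0.16031 × 4.6818 × 0.13514 × 2.625 = 0.096812.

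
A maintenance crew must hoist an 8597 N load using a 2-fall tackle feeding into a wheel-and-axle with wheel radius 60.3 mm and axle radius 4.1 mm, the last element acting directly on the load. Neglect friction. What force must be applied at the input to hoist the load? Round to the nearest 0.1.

292.3 N

Block-and-tackle MA = number of supporting rope parts = 2.
Wheel-and-axle MA = R/r = 60.3/4.1 = 14.707.
Combined ideal MA = 2 × 14.707 = 29.415.
Effort = load / MA = 8597 / 29.415 = 292.27 N.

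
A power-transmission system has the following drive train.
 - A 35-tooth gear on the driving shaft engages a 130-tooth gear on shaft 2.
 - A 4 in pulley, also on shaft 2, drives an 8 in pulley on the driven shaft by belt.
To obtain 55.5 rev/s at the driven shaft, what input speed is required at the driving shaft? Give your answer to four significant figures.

412.3 rev/s

Overall ratio R = 3.7143 × 2 = 7.4286.
Required input speed = output speed × R = 55.5 × 7.4286 = 412.29 rev/s.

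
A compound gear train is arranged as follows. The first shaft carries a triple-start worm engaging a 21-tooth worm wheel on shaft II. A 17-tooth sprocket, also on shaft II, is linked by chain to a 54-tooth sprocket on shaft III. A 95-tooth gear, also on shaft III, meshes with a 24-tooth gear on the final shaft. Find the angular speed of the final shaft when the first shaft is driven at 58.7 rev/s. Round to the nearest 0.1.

worm 21/3 = 7 → 58.7/7 = 8.3857 rev/s
chain 54/17 = 3.1765 → 8.3857/3.1765 = 2.6399 rev/s
gear mesh 24/95 = 0.25263 → 2.6399/0.25263 = 10.45 rev/s

10.4 rev/s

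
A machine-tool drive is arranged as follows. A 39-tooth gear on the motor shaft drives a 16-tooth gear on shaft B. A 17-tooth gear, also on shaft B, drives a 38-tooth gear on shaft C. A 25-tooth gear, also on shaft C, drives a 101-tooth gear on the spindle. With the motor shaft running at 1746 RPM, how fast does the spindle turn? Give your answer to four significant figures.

471.3 RPM

gear mesh 16/39 = 0.41026 → 1746/0.41026 = 4255.9 RPM
gear mesh 38/17 = 2.2353 → 4255.9/2.2353 = 1903.9 RPM
gear mesh 101/25 = 4.04 → 1903.9/4.04 = 471.27 RPM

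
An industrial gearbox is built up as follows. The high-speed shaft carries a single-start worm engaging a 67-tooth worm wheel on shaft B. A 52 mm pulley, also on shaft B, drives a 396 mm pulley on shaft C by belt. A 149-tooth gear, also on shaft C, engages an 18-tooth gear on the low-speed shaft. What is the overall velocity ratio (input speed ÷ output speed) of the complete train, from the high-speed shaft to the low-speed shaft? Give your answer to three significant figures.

Each stage contributes driven/driver: worm 67/1 = 67, belt 396/52 = 7.6154, gear mesh 18/149 = 0.12081.
Overall: 67 × 7.6154 × 0.12081 = 61.639.

61.6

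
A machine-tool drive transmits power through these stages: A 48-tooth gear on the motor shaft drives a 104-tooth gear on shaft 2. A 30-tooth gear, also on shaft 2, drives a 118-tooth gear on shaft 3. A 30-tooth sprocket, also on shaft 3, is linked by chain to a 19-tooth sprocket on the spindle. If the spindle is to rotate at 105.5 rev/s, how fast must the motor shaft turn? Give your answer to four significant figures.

569.4 rev/s

Overall ratio R = 2.1667 × 3.9333 × 0.63333 = 5.3974.
Required input speed = output speed × R = 105.5 × 5.3974 = 569.43 rev/s.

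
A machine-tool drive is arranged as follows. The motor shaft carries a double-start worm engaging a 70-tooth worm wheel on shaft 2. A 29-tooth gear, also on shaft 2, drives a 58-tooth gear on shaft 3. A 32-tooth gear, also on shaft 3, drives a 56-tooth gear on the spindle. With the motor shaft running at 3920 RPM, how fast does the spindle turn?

worm 70/2 = 35 → 3920/35 = 112 RPM
gear mesh 58/29 = 2 → 112/2 = 56 RPM
gear mesh 56/32 = 1.75 → 56/1.75 = 32 RPM

32 RPM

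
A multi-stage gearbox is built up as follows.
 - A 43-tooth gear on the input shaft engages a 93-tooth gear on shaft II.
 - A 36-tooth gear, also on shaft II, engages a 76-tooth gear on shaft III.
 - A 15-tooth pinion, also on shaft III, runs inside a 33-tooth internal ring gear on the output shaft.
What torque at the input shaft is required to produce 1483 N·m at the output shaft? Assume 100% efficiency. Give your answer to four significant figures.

Overall ratio R = 2.1628 × 2.1111 × 2.2 = 10.045.
Input torque = output torque / R = 1483 / 10.045 = 147.64 N·m.

147.6 N·m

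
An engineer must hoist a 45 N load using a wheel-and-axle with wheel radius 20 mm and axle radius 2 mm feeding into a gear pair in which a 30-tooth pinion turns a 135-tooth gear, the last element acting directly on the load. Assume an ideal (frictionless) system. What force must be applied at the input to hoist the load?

1 N

Wheel-and-axle MA = R/r = 20/2 = 10.
Gear pair MA = 135/30 = 4.5.
Combined ideal MA = 10 × 4.5 = 45.
Effort = load / MA = 45 / 45 = 1 N.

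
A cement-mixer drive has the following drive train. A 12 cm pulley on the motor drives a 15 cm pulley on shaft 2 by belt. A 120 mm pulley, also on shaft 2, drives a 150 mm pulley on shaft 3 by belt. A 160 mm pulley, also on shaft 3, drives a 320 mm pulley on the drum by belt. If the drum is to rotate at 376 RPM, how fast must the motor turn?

Overall ratio R = 1.25 × 1.25 × 2 = 3.125.
Required input speed = output speed × R = 376 × 3.125 = 1175 RPM.

1175 RPM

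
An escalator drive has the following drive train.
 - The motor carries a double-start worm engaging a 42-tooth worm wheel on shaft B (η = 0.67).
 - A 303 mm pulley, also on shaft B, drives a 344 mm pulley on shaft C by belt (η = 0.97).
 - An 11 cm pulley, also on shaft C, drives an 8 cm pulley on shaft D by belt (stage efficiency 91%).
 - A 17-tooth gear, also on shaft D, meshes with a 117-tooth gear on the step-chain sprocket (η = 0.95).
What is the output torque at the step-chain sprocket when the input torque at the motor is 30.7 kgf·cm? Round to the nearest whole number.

Worm: ratio = 42/2 = 21; torque at shaft B = 30.7 × 21 × 0.67 = 431.95 kgf·cm.
Belt: ratio = 344/303 = 1.1353; torque at shaft C = 431.95 × 1.1353 × 0.97 = 475.69 kgf·cm.
Belt: ratio = 8/11 = 0.72727; torque at shaft D = 475.69 × 0.72727 × 0.91 = 314.82 kgf·cm.
Gear mesh: ratio = 117/17 = 6.8824; torque at the step-chain sprocket = 314.82 × 6.8824 × 0.95 = 2058.4 kgf·cm.

2058 kgf·cm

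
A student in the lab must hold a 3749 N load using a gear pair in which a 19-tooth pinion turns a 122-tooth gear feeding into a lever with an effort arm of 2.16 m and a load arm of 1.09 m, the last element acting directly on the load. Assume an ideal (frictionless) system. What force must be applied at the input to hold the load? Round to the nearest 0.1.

Gear pair MA = 122/19 = 6.4211.
Lever MA = effort arm / load arm = 2.16/1.09 = 1.9817.
Combined ideal MA = 6.4211 × 1.9817 = 12.724.
Effort = load / MA = 3749 / 12.724 = 294.63 N.

294.6 N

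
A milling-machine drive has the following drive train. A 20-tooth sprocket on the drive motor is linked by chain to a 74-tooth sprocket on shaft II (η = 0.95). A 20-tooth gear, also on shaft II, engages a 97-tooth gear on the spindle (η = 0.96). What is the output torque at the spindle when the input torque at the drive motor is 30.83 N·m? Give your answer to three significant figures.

505 N·m

Chain: ratio = 74/20 = 3.7; torque at shaft II = 30.83 × 3.7 × 0.95 = 108.37 N·m.
Gear mesh: ratio = 97/20 = 4.85; torque at the spindle = 108.37 × 4.85 × 0.96 = 504.56 N·m.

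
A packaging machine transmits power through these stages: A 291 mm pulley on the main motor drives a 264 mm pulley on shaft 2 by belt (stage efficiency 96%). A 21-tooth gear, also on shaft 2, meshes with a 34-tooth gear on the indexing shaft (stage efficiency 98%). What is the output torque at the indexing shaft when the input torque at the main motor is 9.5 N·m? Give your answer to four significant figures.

13.13 N·m

Belt: ratio = 264/291 = 0.90722; torque at shaft 2 = 9.5 × 0.90722 × 0.96 = 8.2738 N·m.
Gear mesh: ratio = 34/21 = 1.619; torque at the indexing shaft = 8.2738 × 1.619 × 0.98 = 13.128 N·m.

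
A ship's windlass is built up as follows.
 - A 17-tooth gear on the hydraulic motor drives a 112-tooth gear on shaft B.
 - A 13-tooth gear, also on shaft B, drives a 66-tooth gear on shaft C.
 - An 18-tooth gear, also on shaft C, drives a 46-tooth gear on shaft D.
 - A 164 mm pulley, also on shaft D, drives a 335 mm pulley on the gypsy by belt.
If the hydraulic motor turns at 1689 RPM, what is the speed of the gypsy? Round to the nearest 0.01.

Gear mesh: ratio = 112/17 = 6.5882, so shaft B turns at 1689 / 6.5882 = 256.37 RPM.
Gear mesh: ratio = 66/13 = 5.0769, so shaft C turns at 256.37 / 5.0769 = 50.496 RPM.
Gear mesh: ratio = 46/18 = 2.5556, so shaft D turns at 50.496 / 2.5556 = 19.759 RPM.
Belt: ratio = 335/164 = 2.0427, so the gypsy turns at 19.759 / 2.0427 = 9.6733 RPM.

9.67 RPM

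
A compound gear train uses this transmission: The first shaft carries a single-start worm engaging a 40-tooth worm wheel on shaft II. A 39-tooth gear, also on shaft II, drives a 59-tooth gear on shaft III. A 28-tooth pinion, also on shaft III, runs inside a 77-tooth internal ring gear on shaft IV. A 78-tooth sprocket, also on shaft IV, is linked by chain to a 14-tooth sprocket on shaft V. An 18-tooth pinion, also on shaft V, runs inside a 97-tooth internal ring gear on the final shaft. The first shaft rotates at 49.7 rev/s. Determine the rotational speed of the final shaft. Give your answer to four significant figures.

0.3088 rev/s

the first shaft → shaft II (worm, 40/1): 49.7 ÷ 40 = 1.2425 rev/s
shaft II → shaft III (gear mesh, 59/39): 1.2425 ÷ 1.5128 = 0.82131 rev/s
shaft III → shaft IV (internal gear, 77/28): 0.82131 ÷ 2.75 = 0.29866 rev/s
shaft IV → shaft V (chain, 14/78): 0.29866 ÷ 0.17949 = 1.664 rev/s
shaft V → the final shaft (internal gear, 97/18): 1.664 ÷ 5.3889 = 0.30878 rev/s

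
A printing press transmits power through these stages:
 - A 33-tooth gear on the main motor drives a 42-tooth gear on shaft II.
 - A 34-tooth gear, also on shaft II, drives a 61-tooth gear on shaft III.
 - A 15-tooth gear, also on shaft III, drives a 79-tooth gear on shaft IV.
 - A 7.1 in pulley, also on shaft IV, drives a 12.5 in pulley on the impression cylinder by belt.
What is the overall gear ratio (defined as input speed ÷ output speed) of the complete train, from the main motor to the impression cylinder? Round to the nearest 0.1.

Each stage contributes driven/driver: gear mesh 42/33 = 1.2727, gear mesh 61/34 = 1.7941, gear mesh 79/15 = 5.2667, belt 12.5/7.1 = 1.7606.
Overall: 1.2727 × 1.7941 × 5.2667 × 1.7606 = 21.173.

21.2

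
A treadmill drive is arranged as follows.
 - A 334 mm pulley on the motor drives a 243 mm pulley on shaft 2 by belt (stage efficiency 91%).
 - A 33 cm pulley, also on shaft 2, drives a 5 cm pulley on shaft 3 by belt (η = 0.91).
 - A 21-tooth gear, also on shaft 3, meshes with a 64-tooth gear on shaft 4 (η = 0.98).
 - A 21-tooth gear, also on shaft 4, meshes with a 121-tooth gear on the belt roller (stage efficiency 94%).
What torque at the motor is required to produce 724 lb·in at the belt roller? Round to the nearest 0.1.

Overall ratio R = 0.72754 × 0.15152 × 3.0476 × 5.7619 = 1.9357; overall efficiency η = 0.91 × 0.91 × 0.98 × 0.94 = 0.7628.
Input torque = output torque / (R × η) = 724 / (1.9357 × 0.7628) = 490.3 lb·in.

490.3 lb·in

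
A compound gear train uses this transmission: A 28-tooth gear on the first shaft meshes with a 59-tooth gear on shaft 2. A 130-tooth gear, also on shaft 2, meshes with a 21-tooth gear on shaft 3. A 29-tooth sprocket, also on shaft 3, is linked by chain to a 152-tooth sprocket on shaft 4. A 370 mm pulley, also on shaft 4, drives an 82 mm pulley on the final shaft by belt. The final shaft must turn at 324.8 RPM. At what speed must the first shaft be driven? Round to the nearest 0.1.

128.4 RPM

Overall ratio R = 2.1071 × 0.16154 × 5.2414 × 0.22162 = 0.39539.
Required input speed = output speed × R = 324.8 × 0.39539 = 128.42 RPM.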